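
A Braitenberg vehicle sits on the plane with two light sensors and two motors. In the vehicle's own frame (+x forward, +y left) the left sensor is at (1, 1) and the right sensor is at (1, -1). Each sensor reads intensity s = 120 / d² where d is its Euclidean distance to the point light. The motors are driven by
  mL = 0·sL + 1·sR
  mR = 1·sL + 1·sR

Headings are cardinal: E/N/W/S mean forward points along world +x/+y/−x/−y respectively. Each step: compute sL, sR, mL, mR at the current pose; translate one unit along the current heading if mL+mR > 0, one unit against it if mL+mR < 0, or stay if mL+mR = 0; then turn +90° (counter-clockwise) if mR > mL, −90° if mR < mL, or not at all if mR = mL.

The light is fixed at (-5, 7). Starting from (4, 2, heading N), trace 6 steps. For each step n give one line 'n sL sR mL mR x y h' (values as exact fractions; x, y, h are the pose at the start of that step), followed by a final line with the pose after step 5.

0 3/2 30/29 30/29 147/58 4 2 N
1 120/89 120/73 120/73 19440/6497 4 3 W
2 60/53 60/37 60/37 5400/1961 3 3 S
3 120/97 40/39 40/39 8560/3783 3 2 E
4 3/2 30/29 30/29 147/58 4 2 N
5 120/89 120/73 120/73 19440/6497 4 3 W
final 3 3 S

n=0: pose=(4,2,N); sL=3/2, sR=30/29; mL=30/29, mR=147/58; mL+mR=207/58 → advance +1; mR−mL=3/2 → turn +1·90°
n=1: pose=(4,3,W); sL=120/89, sR=120/73; mL=120/73, mR=19440/6497; mL+mR=30120/6497 → advance +1; mR−mL=120/89 → turn +1·90°
n=2: pose=(3,3,S); sL=60/53, sR=60/37; mL=60/37, mR=5400/1961; mL+mR=8580/1961 → advance +1; mR−mL=60/53 → turn +1·90°
n=3: pose=(3,2,E); sL=120/97, sR=40/39; mL=40/39, mR=8560/3783; mL+mR=12440/3783 → advance +1; mR−mL=120/97 → turn +1·90°
n=4: pose=(4,2,N); sL=3/2, sR=30/29; mL=30/29, mR=147/58; mL+mR=207/58 → advance +1; mR−mL=3/2 → turn +1·90°
n=5: pose=(4,3,W); sL=120/89, sR=120/73; mL=120/73, mR=19440/6497; mL+mR=30120/6497 → advance +1; mR−mL=120/89 → turn +1·90°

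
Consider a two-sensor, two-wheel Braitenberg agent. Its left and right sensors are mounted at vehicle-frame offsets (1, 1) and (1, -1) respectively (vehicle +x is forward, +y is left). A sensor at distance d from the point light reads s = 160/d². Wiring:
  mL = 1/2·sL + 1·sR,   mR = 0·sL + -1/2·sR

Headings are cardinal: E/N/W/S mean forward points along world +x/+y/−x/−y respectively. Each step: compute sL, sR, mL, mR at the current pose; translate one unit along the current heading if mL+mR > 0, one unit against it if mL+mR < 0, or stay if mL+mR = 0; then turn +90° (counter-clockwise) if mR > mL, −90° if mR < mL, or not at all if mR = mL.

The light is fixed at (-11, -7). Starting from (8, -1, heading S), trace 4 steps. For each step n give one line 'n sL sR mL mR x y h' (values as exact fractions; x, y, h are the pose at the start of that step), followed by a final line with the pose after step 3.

0 32/85 160/349 19184/29665 -80/349 8 -1 S
1 8/17 4/9 104/153 -2/9 8 -2 W
2 32/65 160/397 16752/25805 -80/397 7 -2 N
3 16/41 80/193 4824/7913 -40/193 7 -1 E
final 8 -1 S

n=0: pose=(8,-1,S); sL=32/85, sR=160/349; mL=19184/29665, mR=-80/349; mL+mR=12384/29665 → advance +1; mR−mL=-25984/29665 → turn -1·90°
n=1: pose=(8,-2,W); sL=8/17, sR=4/9; mL=104/153, mR=-2/9; mL+mR=70/153 → advance +1; mR−mL=-46/51 → turn -1·90°
n=2: pose=(7,-2,N); sL=32/65, sR=160/397; mL=16752/25805, mR=-80/397; mL+mR=11552/25805 → advance +1; mR−mL=-21952/25805 → turn -1·90°
n=3: pose=(7,-1,E); sL=16/41, sR=80/193; mL=4824/7913, mR=-40/193; mL+mR=3184/7913 → advance +1; mR−mL=-6464/7913 → turn -1·90°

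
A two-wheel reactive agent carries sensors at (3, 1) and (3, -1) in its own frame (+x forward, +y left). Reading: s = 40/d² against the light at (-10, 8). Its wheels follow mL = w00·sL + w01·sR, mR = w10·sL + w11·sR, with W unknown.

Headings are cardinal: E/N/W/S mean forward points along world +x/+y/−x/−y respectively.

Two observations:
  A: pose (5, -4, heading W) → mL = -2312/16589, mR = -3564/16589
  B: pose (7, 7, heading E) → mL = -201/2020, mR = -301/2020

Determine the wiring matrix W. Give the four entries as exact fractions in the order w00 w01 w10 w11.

obs A: pose=(5,-4,W) → sL=40/313, sR=8/53, mL=-2312/16589, mR=-3564/16589
obs B: pose=(7,7,E) → sL=1/10, sR=10/101, mL=-201/2020, mR=-301/2020
sensor matrix S = [[40/313, 8/53], [1/10, 10/101]]; det S = -20452/8377445
solve [mL_A; mL_B] = S·[w00; w01] and [mR_A; mR_B] = S·[w10; w11]:
  w00 = -1/2, w01 = -1/2, w10 = -1/2, w11 = -1

-1/2 -1/2 -1/2 -1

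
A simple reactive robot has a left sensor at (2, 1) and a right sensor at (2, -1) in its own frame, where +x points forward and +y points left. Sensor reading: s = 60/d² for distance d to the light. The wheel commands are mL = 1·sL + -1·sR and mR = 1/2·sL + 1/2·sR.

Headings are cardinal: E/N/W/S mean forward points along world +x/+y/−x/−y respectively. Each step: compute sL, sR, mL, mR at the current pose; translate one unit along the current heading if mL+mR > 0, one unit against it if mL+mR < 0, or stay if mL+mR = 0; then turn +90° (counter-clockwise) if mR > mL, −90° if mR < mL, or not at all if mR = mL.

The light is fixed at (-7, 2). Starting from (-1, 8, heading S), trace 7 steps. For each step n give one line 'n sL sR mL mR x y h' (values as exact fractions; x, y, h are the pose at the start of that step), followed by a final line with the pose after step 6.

0 12/13 60/41 -288/533 636/533 -1 8 S
1 3/5 3/4 -3/20 27/40 -1 7 E
2 12/17 60/113 336/1921 1188/1921 0 7 N
3 6/5 30/37 72/185 186/185 0 8 W
4 12/13 60/41 -288/533 636/533 -1 8 S
5 3/5 3/4 -3/20 27/40 -1 7 E
6 12/17 60/113 336/1921 1188/1921 0 7 N
final 0 8 W

n=0: pose=(-1,8,S); sL=12/13, sR=60/41; mL=-288/533, mR=636/533; mL+mR=348/533 → advance +1; mR−mL=924/533 → turn +1·90°
n=1: pose=(-1,7,E); sL=3/5, sR=3/4; mL=-3/20, mR=27/40; mL+mR=21/40 → advance +1; mR−mL=33/40 → turn +1·90°
n=2: pose=(0,7,N); sL=12/17, sR=60/113; mL=336/1921, mR=1188/1921; mL+mR=1524/1921 → advance +1; mR−mL=852/1921 → turn +1·90°
n=3: pose=(0,8,W); sL=6/5, sR=30/37; mL=72/185, mR=186/185; mL+mR=258/185 → advance +1; mR−mL=114/185 → turn +1·90°
n=4: pose=(-1,8,S); sL=12/13, sR=60/41; mL=-288/533, mR=636/533; mL+mR=348/533 → advance +1; mR−mL=924/533 → turn +1·90°
n=5: pose=(-1,7,E); sL=3/5, sR=3/4; mL=-3/20, mR=27/40; mL+mR=21/40 → advance +1; mR−mL=33/40 → turn +1·90°
n=6: pose=(0,7,N); sL=12/17, sR=60/113; mL=336/1921, mR=1188/1921; mL+mR=1524/1921 → advance +1; mR−mL=852/1921 → turn +1·90°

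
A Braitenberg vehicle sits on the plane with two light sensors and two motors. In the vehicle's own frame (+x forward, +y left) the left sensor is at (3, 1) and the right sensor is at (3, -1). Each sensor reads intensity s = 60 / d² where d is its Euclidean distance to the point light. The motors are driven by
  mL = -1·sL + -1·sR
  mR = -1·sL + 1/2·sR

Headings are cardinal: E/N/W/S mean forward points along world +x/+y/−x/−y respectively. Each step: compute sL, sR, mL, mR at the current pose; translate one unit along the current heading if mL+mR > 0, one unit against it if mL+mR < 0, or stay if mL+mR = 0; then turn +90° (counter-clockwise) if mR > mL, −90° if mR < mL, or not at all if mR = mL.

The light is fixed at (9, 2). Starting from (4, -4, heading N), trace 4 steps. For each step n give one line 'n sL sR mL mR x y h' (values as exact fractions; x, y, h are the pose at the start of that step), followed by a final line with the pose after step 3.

0 4/3 12/5 -56/15 -2/15 4 -4 N
1 15/32 3/5 -171/160 -27/160 4 -5 W
2 60/109 12/25 -2808/2725 -846/2725 5 -5 S
3 30/13 6/5 -228/65 -111/65 5 -4 E
final 4 -4 N

n=0: pose=(4,-4,N); sL=4/3, sR=12/5; mL=-56/15, mR=-2/15; mL+mR=-58/15 → advance -1; mR−mL=18/5 → turn +1·90°
n=1: pose=(4,-5,W); sL=15/32, sR=3/5; mL=-171/160, mR=-27/160; mL+mR=-99/80 → advance -1; mR−mL=9/10 → turn +1·90°
n=2: pose=(5,-5,S); sL=60/109, sR=12/25; mL=-2808/2725, mR=-846/2725; mL+mR=-3654/2725 → advance -1; mR−mL=18/25 → turn +1·90°
n=3: pose=(5,-4,E); sL=30/13, sR=6/5; mL=-228/65, mR=-111/65; mL+mR=-339/65 → advance -1; mR−mL=9/5 → turn +1·90°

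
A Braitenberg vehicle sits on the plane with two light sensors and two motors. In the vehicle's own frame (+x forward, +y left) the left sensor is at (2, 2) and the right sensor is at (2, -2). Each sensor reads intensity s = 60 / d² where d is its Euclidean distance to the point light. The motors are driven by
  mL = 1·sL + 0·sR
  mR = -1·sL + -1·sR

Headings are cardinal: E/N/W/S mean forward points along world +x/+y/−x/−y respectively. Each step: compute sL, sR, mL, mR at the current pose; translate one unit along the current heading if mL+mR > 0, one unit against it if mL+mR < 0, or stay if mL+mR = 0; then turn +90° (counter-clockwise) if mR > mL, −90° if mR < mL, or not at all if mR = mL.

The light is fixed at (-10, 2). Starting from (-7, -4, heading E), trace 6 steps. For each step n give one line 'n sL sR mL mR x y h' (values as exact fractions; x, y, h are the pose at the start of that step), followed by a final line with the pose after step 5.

n=0: pose=(-7,-4,E); sL=60/41, sR=60/89; mL=60/41, mR=-7800/3649; mL+mR=-60/89 → advance -1; mR−mL=-13140/3649 → turn -1·90°
n=1: pose=(-8,-4,S); sL=3/4, sR=15/16; mL=3/4, mR=-27/16; mL+mR=-15/16 → advance -1; mR−mL=-39/16 → turn -1·90°
n=2: pose=(-8,-3,W); sL=60/49, sR=20/3; mL=60/49, mR=-1160/147; mL+mR=-20/3 → advance -1; mR−mL=-1340/147 → turn -1·90°
n=3: pose=(-7,-3,N); sL=6, sR=30/17; mL=6, mR=-132/17; mL+mR=-30/17 → advance -1; mR−mL=-234/17 → turn -1·90°
n=4: pose=(-7,-4,E); sL=60/41, sR=60/89; mL=60/41, mR=-7800/3649; mL+mR=-60/89 → advance -1; mR−mL=-13140/3649 → turn -1·90°
n=5: pose=(-8,-4,S); sL=3/4, sR=15/16; mL=3/4, mR=-27/16; mL+mR=-15/16 → advance -1; mR−mL=-39/16 → turn -1·90°

0 60/41 60/89 60/41 -7800/3649 -7 -4 E
1 3/4 15/16 3/4 -27/16 -8 -4 S
2 60/49 20/3 60/49 -1160/147 -8 -3 W
3 6 30/17 6 -132/17 -7 -3 N
4 60/41 60/89 60/41 -7800/3649 -7 -4 E
5 3/4 15/16 3/4 -27/16 -8 -4 S
final -8 -3 W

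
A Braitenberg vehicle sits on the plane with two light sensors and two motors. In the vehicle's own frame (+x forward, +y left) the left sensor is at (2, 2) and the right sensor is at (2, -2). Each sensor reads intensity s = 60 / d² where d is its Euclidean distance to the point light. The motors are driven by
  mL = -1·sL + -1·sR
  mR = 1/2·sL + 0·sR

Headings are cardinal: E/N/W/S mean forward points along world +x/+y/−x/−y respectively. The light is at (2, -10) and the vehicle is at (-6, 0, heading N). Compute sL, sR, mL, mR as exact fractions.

15/61 1/3 -106/183 15/122

left sensor world pos  = (-8, 2); dL² = 244
right sensor world pos = (-4, 2); dR² = 180
sL = 60/244 = 15/61
sR = 60/180 = 1/3
mL = -1·sL + -1·sR = -106/183
mR = 1/2·sL + 0·sR = 15/122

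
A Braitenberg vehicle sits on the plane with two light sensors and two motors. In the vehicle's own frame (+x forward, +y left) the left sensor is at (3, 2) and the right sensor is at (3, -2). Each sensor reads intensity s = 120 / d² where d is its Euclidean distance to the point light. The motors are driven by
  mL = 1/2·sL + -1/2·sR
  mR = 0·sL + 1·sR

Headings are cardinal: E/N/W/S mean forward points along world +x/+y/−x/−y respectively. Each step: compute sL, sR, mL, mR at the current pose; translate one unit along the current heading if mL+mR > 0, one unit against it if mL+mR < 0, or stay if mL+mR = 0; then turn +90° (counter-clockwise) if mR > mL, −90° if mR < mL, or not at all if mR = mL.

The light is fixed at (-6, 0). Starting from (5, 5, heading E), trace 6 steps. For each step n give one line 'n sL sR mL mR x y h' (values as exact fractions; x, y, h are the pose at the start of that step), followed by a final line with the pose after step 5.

0 24/49 24/41 -96/2009 24/41 5 5 E
1 30/41 6/13 72/533 6/13 6 5 N
2 120/97 24/29 576/2813 24/29 6 6 W
3 60/89 4/3 -88/267 4/3 5 6 S
4 24/49 24/41 -96/2009 24/41 5 5 E
5 30/41 6/13 72/533 6/13 6 5 N
final 6 6 W

n=0: pose=(5,5,E); sL=24/49, sR=24/41; mL=-96/2009, mR=24/41; mL+mR=1080/2009 → advance +1; mR−mL=1272/2009 → turn +1·90°
n=1: pose=(6,5,N); sL=30/41, sR=6/13; mL=72/533, mR=6/13; mL+mR=318/533 → advance +1; mR−mL=174/533 → turn +1·90°
n=2: pose=(6,6,W); sL=120/97, sR=24/29; mL=576/2813, mR=24/29; mL+mR=2904/2813 → advance +1; mR−mL=1752/2813 → turn +1·90°
n=3: pose=(5,6,S); sL=60/89, sR=4/3; mL=-88/267, mR=4/3; mL+mR=268/267 → advance +1; mR−mL=148/89 → turn +1·90°
n=4: pose=(5,5,E); sL=24/49, sR=24/41; mL=-96/2009, mR=24/41; mL+mR=1080/2009 → advance +1; mR−mL=1272/2009 → turn +1·90°
n=5: pose=(6,5,N); sL=30/41, sR=6/13; mL=72/533, mR=6/13; mL+mR=318/533 → advance +1; mR−mL=174/533 → turn +1·90°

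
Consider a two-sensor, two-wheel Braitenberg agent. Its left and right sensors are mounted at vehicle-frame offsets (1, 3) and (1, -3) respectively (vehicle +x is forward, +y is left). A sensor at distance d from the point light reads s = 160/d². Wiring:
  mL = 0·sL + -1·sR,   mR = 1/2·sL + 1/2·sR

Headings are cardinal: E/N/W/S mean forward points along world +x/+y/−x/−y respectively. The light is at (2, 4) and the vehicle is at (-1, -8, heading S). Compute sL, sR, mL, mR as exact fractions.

left sensor world pos  = (2, -9); dL² = 169
right sensor world pos = (-4, -9); dR² = 205
sL = 160/169 = 160/169
sR = 160/205 = 32/41
mL = 0·sL + -1·sR = -32/41
mR = 1/2·sL + 1/2·sR = 5984/6929

160/169 32/41 -32/41 5984/6929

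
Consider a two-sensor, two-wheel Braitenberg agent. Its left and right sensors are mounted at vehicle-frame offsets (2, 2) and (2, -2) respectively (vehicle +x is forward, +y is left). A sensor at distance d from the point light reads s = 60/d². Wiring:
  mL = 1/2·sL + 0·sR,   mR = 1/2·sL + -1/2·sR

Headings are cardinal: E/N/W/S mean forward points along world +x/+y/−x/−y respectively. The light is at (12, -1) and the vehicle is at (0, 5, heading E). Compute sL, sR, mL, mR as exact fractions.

15/41 15/29 15/82 -90/1189

left sensor world pos  = (2, 7); dL² = 164
right sensor world pos = (2, 3); dR² = 116
sL = 60/164 = 15/41
sR = 60/116 = 15/29
mL = 1/2·sL + 0·sR = 15/82
mR = 1/2·sL + -1/2·sR = -90/1189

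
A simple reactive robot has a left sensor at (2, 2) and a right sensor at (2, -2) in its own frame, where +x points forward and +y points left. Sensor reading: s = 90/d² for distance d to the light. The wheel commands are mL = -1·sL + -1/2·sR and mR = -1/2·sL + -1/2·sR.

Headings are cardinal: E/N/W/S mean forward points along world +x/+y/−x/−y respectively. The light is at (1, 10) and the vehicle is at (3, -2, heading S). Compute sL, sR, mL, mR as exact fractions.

45/106 45/98 -6795/10388 -2295/5194

left sensor world pos  = (5, -4); dL² = 212
right sensor world pos = (1, -4); dR² = 196
sL = 90/212 = 45/106
sR = 90/196 = 45/98
mL = -1·sL + -1/2·sR = -6795/10388
mR = -1/2·sL + -1/2·sR = -2295/5194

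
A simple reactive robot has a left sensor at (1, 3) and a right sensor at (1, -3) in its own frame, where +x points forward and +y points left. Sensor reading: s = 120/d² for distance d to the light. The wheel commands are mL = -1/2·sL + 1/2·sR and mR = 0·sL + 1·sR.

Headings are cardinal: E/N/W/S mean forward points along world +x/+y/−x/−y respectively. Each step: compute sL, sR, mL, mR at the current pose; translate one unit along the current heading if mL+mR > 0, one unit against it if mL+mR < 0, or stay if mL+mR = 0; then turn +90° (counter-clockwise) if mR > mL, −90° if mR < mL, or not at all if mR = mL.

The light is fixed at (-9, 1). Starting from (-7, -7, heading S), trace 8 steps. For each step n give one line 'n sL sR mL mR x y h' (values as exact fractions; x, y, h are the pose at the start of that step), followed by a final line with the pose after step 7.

n=0: pose=(-7,-7,S); sL=60/53, sR=60/41; mL=360/2173, mR=60/41; mL+mR=3540/2173 → advance +1; mR−mL=2820/2173 → turn +1·90°
n=1: pose=(-7,-8,E); sL=8/3, sR=40/51; mL=-16/17, mR=40/51; mL+mR=-8/51 → advance -1; mR−mL=88/51 → turn +1·90°
n=2: pose=(-8,-8,N); sL=30/17, sR=3/2; mL=-9/68, mR=3/2; mL+mR=93/68 → advance +1; mR−mL=111/68 → turn +1·90°
n=3: pose=(-8,-7,W); sL=120/121, sR=24/5; mL=1152/605, mR=24/5; mL+mR=4056/605 → advance +1; mR−mL=1752/605 → turn +1·90°
n=4: pose=(-9,-7,S); sL=4/3, sR=4/3; mL=0, mR=4/3; mL+mR=4/3 → advance +1; mR−mL=4/3 → turn +1·90°
n=5: pose=(-9,-8,E); sL=120/37, sR=24/29; mL=-1296/1073, mR=24/29; mL+mR=-408/1073 → advance -1; mR−mL=2184/1073 → turn +1·90°
n=6: pose=(-10,-8,N); sL=3/2, sR=30/17; mL=9/68, mR=30/17; mL+mR=129/68 → advance +1; mR−mL=111/68 → turn +1·90°
n=7: pose=(-10,-7,W); sL=24/25, sR=120/29; mL=1152/725, mR=120/29; mL+mR=4152/725 → advance +1; mR−mL=1848/725 → turn +1·90°

0 60/53 60/41 360/2173 60/41 -7 -7 S
1 8/3 40/51 -16/17 40/51 -7 -8 E
2 30/17 3/2 -9/68 3/2 -8 -8 N
3 120/121 24/5 1152/605 24/5 -8 -7 W
4 4/3 4/3 0 4/3 -9 -7 S
5 120/37 24/29 -1296/1073 24/29 -9 -8 E
6 3/2 30/17 9/68 30/17 -10 -8 N
7 24/25 120/29 1152/725 120/29 -10 -7 W
final -11 -7 S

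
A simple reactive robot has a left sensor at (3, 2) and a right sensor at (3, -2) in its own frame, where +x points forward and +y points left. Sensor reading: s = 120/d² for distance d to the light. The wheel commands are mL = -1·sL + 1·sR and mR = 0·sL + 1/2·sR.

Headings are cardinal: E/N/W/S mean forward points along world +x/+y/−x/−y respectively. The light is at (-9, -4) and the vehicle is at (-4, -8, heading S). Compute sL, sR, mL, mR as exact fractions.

60/49 60/29 1200/1421 30/29

left sensor world pos  = (-2, -11); dL² = 98
right sensor world pos = (-6, -11); dR² = 58
sL = 120/98 = 60/49
sR = 120/58 = 60/29
mL = -1·sL + 1·sR = 1200/1421
mR = 0·sL + 1/2·sR = 30/29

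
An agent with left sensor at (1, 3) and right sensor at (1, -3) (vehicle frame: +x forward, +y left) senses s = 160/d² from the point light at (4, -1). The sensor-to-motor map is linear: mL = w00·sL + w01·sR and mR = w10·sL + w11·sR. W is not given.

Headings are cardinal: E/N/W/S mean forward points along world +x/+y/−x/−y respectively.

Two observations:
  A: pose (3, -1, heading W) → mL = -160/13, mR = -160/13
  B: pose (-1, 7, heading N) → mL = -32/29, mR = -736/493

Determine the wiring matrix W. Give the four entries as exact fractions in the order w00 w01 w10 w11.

obs A: pose=(3,-1,W) → sL=160/13, sR=160/13, mL=-160/13, mR=-160/13
obs B: pose=(-1,7,N) → sL=32/29, sR=32/17, mL=-32/29, mR=-736/493
sensor matrix S = [[160/13, 160/13], [32/29, 32/17]]; det S = 61440/6409
solve [mL_A; mL_B] = S·[w00; w01] and [mR_A; mR_B] = S·[w10; w11]:
  w00 = -1, w01 = 0, w10 = -1/2, w11 = -1/2

-1 0 -1/2 -1/2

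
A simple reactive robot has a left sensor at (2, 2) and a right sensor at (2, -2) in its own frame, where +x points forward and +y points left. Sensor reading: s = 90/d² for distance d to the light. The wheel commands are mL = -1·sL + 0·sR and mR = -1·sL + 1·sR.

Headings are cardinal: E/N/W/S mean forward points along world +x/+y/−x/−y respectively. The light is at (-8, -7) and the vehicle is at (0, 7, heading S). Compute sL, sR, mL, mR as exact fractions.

left sensor world pos  = (2, 5); dL² = 244
right sensor world pos = (-2, 5); dR² = 180
sL = 90/244 = 45/122
sR = 90/180 = 1/2
mL = -1·sL + 0·sR = -45/122
mR = -1·sL + 1·sR = 8/61

45/122 1/2 -45/122 8/61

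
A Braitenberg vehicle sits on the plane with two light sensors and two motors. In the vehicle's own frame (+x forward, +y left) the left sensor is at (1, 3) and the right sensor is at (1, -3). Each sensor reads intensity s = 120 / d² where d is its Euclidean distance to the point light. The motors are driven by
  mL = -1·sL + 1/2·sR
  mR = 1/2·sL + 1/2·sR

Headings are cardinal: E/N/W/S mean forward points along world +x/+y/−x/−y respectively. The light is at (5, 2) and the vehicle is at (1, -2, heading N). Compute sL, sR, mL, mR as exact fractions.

left sensor world pos  = (-2, -1); dL² = 58
right sensor world pos = (4, -1); dR² = 10
sL = 120/58 = 60/29
sR = 120/10 = 12
mL = -1·sL + 1/2·sR = 114/29
mR = 1/2·sL + 1/2·sR = 204/29

60/29 12 114/29 204/29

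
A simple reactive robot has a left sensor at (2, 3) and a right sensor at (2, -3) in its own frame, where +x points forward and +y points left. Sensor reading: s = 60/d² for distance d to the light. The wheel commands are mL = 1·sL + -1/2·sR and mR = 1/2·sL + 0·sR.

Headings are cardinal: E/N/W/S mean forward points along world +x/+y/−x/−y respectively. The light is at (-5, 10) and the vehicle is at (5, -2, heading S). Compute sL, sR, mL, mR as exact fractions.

left sensor world pos  = (8, -4); dL² = 365
right sensor world pos = (2, -4); dR² = 245
sL = 60/365 = 12/73
sR = 60/245 = 12/49
mL = 1·sL + -1/2·sR = 150/3577
mR = 1/2·sL + 0·sR = 6/73

12/73 12/49 150/3577 6/73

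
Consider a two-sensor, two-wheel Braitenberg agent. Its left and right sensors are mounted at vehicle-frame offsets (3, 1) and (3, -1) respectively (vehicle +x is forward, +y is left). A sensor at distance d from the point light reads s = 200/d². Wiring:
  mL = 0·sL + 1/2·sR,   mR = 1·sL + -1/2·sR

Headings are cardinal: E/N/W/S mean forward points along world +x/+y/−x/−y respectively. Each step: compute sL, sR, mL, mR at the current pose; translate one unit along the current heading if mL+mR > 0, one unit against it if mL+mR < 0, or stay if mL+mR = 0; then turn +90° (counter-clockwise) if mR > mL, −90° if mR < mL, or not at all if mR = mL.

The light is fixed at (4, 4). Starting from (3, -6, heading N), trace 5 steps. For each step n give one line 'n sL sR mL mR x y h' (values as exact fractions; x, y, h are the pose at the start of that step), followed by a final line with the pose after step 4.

0 200/53 200/49 100/49 4500/2597 3 -6 N
1 50/17 25/13 25/26 875/442 3 -5 E
2 200/37 200/37 100/37 100/37 4 -5 N
3 100/13 100/13 50/13 50/13 4 -4 N
4 200/17 200/17 100/17 100/17 4 -3 N
final 4 -2 N

n=0: pose=(3,-6,N); sL=200/53, sR=200/49; mL=100/49, mR=4500/2597; mL+mR=200/53 → advance +1; mR−mL=-800/2597 → turn -1·90°
n=1: pose=(3,-5,E); sL=50/17, sR=25/13; mL=25/26, mR=875/442; mL+mR=50/17 → advance +1; mR−mL=225/221 → turn +1·90°
n=2: pose=(4,-5,N); sL=200/37, sR=200/37; mL=100/37, mR=100/37; mL+mR=200/37 → advance +1; mR−mL=0 → turn +0·90°
n=3: pose=(4,-4,N); sL=100/13, sR=100/13; mL=50/13, mR=50/13; mL+mR=100/13 → advance +1; mR−mL=0 → turn +0·90°
n=4: pose=(4,-3,N); sL=200/17, sR=200/17; mL=100/17, mR=100/17; mL+mR=200/17 → advance +1; mR−mL=0 → turn +0·90°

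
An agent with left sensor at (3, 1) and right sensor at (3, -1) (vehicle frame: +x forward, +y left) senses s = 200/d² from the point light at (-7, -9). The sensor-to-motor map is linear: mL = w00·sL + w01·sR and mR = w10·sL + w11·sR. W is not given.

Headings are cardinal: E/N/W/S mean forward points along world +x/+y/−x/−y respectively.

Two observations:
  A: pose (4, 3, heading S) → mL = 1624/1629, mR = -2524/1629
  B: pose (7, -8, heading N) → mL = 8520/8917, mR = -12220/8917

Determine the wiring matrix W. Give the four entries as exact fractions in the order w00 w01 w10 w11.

1/2 1/2 -1/2 -1

obs A: pose=(4,3,S) → sL=8/9, sR=200/181, mL=1624/1629, mR=-2524/1629
obs B: pose=(7,-8,N) → sL=40/37, sR=200/241, mL=8520/8917, mR=-12220/8917
sensor matrix S = [[8/9, 200/181], [40/37, 200/241]]; det S = -6636800/14525793
solve [mL_A; mL_B] = S·[w00; w01] and [mR_A; mR_B] = S·[w10; w11]:
  w00 = 1/2, w01 = 1/2, w10 = -1/2, w11 = -1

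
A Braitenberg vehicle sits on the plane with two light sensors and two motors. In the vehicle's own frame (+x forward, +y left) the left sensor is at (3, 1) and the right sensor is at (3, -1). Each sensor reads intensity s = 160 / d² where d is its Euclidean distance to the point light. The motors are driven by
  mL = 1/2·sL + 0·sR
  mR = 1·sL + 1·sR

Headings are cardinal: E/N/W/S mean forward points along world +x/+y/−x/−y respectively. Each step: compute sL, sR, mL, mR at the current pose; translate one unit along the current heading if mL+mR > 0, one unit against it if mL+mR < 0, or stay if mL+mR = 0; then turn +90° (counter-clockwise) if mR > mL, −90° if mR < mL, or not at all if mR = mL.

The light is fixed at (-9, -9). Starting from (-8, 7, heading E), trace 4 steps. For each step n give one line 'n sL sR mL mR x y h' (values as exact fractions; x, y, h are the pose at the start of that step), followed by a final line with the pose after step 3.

0 32/61 160/241 16/61 17472/14701 -8 7 E
1 80/181 16/37 40/181 5856/6697 -7 7 N
2 160/257 32/65 80/257 18624/16705 -7 8 W
3 4/5 40/49 2/5 396/245 -8 8 S
final -8 7 E

n=0: pose=(-8,7,E); sL=32/61, sR=160/241; mL=16/61, mR=17472/14701; mL+mR=21328/14701 → advance +1; mR−mL=13616/14701 → turn +1·90°
n=1: pose=(-7,7,N); sL=80/181, sR=16/37; mL=40/181, mR=5856/6697; mL+mR=7336/6697 → advance +1; mR−mL=4376/6697 → turn +1·90°
n=2: pose=(-7,8,W); sL=160/257, sR=32/65; mL=80/257, mR=18624/16705; mL+mR=23824/16705 → advance +1; mR−mL=13424/16705 → turn +1·90°
n=3: pose=(-8,8,S); sL=4/5, sR=40/49; mL=2/5, mR=396/245; mL+mR=494/245 → advance +1; mR−mL=298/245 → turn +1·90°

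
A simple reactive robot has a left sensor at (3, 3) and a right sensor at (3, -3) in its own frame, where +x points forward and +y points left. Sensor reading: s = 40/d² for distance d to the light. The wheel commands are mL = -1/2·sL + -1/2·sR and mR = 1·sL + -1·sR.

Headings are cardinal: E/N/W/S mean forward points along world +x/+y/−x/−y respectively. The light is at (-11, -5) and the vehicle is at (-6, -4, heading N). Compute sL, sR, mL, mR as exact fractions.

left sensor world pos  = (-9, -1); dL² = 20
right sensor world pos = (-3, -1); dR² = 80
sL = 40/20 = 2
sR = 40/80 = 1/2
mL = -1/2·sL + -1/2·sR = -5/4
mR = 1·sL + -1·sR = 3/2

2 1/2 -5/4 3/2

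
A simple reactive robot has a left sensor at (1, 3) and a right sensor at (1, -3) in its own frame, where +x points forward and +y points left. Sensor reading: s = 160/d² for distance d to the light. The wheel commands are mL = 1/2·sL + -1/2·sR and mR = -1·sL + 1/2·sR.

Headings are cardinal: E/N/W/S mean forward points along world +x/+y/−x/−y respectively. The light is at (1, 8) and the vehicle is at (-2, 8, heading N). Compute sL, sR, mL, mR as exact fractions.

left sensor world pos  = (-5, 9); dL² = 37
right sensor world pos = (1, 9); dR² = 1
sL = 160/37 = 160/37
sR = 160/1 = 160
mL = 1/2·sL + -1/2·sR = -2880/37
mR = -1·sL + 1/2·sR = 2800/37

160/37 160 -2880/37 2800/37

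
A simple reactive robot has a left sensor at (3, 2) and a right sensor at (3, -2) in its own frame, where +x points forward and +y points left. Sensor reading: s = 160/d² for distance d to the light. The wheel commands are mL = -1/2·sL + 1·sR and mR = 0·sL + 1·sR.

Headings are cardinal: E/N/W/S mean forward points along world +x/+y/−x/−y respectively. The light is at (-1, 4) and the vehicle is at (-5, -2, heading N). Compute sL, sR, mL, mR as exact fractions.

32/9 160/13 1232/117 160/13

left sensor world pos  = (-7, 1); dL² = 45
right sensor world pos = (-3, 1); dR² = 13
sL = 160/45 = 32/9
sR = 160/13 = 160/13
mL = -1/2·sL + 1·sR = 1232/117
mR = 0·sL + 1·sR = 160/13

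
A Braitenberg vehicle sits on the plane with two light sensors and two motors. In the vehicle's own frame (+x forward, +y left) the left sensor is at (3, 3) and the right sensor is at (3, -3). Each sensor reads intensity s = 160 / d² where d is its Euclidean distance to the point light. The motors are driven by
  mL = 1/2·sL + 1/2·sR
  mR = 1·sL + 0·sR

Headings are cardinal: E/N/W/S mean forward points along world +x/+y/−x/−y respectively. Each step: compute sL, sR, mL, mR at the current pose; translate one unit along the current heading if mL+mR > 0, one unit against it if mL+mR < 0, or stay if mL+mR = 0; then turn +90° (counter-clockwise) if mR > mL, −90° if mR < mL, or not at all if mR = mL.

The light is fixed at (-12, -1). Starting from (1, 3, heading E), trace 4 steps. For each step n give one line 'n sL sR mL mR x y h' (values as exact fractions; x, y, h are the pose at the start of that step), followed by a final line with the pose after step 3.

n=0: pose=(1,3,E); sL=32/61, sR=160/257; mL=8992/15677, mR=32/61; mL+mR=17216/15677 → advance +1; mR−mL=-768/15677 → turn -1·90°
n=1: pose=(2,3,S); sL=16/29, sR=80/61; mL=1648/1769, mR=16/29; mL+mR=2624/1769 → advance +1; mR−mL=-672/1769 → turn -1·90°
n=2: pose=(2,2,W); sL=160/121, sR=160/157; mL=22240/18997, mR=160/121; mL+mR=47360/18997 → advance +1; mR−mL=2880/18997 → turn +1·90°
n=3: pose=(1,2,S); sL=5/8, sR=8/5; mL=89/80, mR=5/8; mL+mR=139/80 → advance +1; mR−mL=-39/80 → turn -1·90°

0 32/61 160/257 8992/15677 32/61 1 3 E
1 16/29 80/61 1648/1769 16/29 2 3 S
2 160/121 160/157 22240/18997 160/121 2 2 W
3 5/8 8/5 89/80 5/8 1 2 S
final 1 1 W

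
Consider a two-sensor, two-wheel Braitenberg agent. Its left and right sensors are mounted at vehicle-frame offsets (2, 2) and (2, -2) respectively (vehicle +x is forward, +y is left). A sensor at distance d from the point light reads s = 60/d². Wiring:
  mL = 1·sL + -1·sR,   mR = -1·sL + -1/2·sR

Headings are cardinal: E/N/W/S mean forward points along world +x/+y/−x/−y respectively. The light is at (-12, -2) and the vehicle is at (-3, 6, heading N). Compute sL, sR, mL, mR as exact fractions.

60/149 60/221 4320/32929 -17730/32929

left sensor world pos  = (-5, 8); dL² = 149
right sensor world pos = (-1, 8); dR² = 221
sL = 60/149 = 60/149
sR = 60/221 = 60/221
mL = 1·sL + -1·sR = 4320/32929
mR = -1·sL + -1/2·sR = -17730/32929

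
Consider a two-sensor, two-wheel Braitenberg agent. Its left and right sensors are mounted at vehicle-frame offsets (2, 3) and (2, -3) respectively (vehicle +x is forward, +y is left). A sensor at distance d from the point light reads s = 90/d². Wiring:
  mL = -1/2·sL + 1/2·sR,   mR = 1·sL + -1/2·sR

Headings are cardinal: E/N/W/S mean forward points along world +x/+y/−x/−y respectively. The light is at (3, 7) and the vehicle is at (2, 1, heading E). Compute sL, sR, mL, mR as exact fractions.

9 45/41 -162/41 693/82

left sensor world pos  = (4, 4); dL² = 10
right sensor world pos = (4, -2); dR² = 82
sL = 90/10 = 9
sR = 90/82 = 45/41
mL = -1/2·sL + 1/2·sR = -162/41
mR = 1·sL + -1/2·sR = 693/82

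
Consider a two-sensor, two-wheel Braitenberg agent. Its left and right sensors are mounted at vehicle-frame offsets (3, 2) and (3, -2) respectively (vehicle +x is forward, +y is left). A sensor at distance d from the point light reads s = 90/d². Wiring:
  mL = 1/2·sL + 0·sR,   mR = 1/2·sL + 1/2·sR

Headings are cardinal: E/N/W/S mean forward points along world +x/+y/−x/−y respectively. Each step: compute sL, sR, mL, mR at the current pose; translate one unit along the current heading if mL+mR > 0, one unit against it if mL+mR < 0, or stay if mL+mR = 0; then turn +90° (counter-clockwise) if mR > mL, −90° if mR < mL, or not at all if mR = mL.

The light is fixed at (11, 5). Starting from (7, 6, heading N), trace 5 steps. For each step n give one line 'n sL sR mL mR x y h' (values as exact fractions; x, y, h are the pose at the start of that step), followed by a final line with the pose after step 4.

0 45/26 9/2 45/52 81/26 7 6 N
1 90/49 18/13 45/49 1026/637 7 7 W
2 9 9/5 9/2 27/5 6 7 S
3 90/13 18 45/13 162/13 6 6 E
4 45/26 9/2 45/52 81/26 7 6 N
final 7 7 W

n=0: pose=(7,6,N); sL=45/26, sR=9/2; mL=45/52, mR=81/26; mL+mR=207/52 → advance +1; mR−mL=9/4 → turn +1·90°
n=1: pose=(7,7,W); sL=90/49, sR=18/13; mL=45/49, mR=1026/637; mL+mR=1611/637 → advance +1; mR−mL=9/13 → turn +1·90°
n=2: pose=(6,7,S); sL=9, sR=9/5; mL=9/2, mR=27/5; mL+mR=99/10 → advance +1; mR−mL=9/10 → turn +1·90°
n=3: pose=(6,6,E); sL=90/13, sR=18; mL=45/13, mR=162/13; mL+mR=207/13 → advance +1; mR−mL=9 → turn +1·90°
n=4: pose=(7,6,N); sL=45/26, sR=9/2; mL=45/52, mR=81/26; mL+mR=207/52 → advance +1; mR−mL=9/4 → turn +1·90°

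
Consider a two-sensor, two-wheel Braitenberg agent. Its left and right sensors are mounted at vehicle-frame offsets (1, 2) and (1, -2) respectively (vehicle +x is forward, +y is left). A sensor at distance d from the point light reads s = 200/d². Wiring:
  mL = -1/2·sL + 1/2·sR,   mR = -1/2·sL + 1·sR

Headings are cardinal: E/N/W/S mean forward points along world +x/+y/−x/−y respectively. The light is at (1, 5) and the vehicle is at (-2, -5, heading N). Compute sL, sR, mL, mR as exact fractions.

left sensor world pos  = (-4, -4); dL² = 106
right sensor world pos = (0, -4); dR² = 82
sL = 200/106 = 100/53
sR = 200/82 = 100/41
mL = -1/2·sL + 1/2·sR = 600/2173
mR = -1/2·sL + 1·sR = 3250/2173

100/53 100/41 600/2173 3250/2173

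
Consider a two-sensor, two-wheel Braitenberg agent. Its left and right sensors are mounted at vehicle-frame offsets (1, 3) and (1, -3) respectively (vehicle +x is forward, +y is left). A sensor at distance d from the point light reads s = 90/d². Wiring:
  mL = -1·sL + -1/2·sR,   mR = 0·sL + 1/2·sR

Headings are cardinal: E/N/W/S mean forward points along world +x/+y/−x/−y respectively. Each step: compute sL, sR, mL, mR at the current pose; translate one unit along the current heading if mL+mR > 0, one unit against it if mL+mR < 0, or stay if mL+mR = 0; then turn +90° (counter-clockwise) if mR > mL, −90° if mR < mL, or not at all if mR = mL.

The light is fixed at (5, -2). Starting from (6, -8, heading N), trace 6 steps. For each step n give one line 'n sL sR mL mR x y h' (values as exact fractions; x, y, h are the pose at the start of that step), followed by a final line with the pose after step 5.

n=0: pose=(6,-8,N); sL=90/29, sR=90/41; mL=-4995/1189, mR=45/41; mL+mR=-90/29 → advance -1; mR−mL=6300/1189 → turn +1·90°
n=1: pose=(6,-9,W); sL=9/10, sR=45/8; mL=-297/80, mR=45/16; mL+mR=-9/10 → advance -1; mR−mL=261/40 → turn +1·90°
n=2: pose=(7,-9,S); sL=90/89, sR=18/13; mL=-1971/1157, mR=9/13; mL+mR=-90/89 → advance -1; mR−mL=2772/1157 → turn +1·90°
n=3: pose=(7,-8,E); sL=5, sR=1; mL=-11/2, mR=1/2; mL+mR=-5 → advance -1; mR−mL=6 → turn +1·90°
n=4: pose=(6,-8,N); sL=90/29, sR=90/41; mL=-4995/1189, mR=45/41; mL+mR=-90/29 → advance -1; mR−mL=6300/1189 → turn +1·90°
n=5: pose=(6,-9,W); sL=9/10, sR=45/8; mL=-297/80, mR=45/16; mL+mR=-9/10 → advance -1; mR−mL=261/40 → turn +1·90°

0 90/29 90/41 -4995/1189 45/41 6 -8 N
1 9/10 45/8 -297/80 45/16 6 -9 W
2 90/89 18/13 -1971/1157 9/13 7 -9 S
3 5 1 -11/2 1/2 7 -8 E
4 90/29 90/41 -4995/1189 45/41 6 -8 N
5 9/10 45/8 -297/80 45/16 6 -9 W
final 7 -9 S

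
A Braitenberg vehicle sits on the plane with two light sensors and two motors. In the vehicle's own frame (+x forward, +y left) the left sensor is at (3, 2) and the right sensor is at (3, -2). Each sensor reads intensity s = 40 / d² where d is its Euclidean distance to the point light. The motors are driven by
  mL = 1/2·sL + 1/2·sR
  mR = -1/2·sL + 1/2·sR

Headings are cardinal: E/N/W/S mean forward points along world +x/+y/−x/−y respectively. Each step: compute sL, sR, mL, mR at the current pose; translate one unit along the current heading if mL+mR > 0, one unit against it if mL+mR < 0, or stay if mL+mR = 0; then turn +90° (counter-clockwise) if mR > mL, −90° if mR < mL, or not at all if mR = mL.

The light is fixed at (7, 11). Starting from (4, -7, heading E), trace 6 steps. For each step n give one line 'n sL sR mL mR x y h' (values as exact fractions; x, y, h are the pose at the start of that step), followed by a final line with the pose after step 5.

n=0: pose=(4,-7,E); sL=5/32, sR=1/10; mL=41/320, mR=-9/320; mL+mR=1/10 → advance +1; mR−mL=-5/32 → turn -1·90°
n=1: pose=(5,-7,S); sL=40/441, sR=40/457; mL=17960/201537, mR=-320/201537; mL+mR=40/457 → advance +1; mR−mL=-40/441 → turn -1·90°
n=2: pose=(5,-8,W); sL=20/233, sR=20/157; mL=3900/36581, mR=760/36581; mL+mR=20/157 → advance +1; mR−mL=-20/233 → turn -1·90°
n=3: pose=(4,-8,N); sL=40/281, sR=40/257; mL=10760/72217, mR=480/72217; mL+mR=40/257 → advance +1; mR−mL=-40/281 → turn -1·90°
n=4: pose=(4,-7,E); sL=5/32, sR=1/10; mL=41/320, mR=-9/320; mL+mR=1/10 → advance +1; mR−mL=-5/32 → turn -1·90°
n=5: pose=(5,-7,S); sL=40/441, sR=40/457; mL=17960/201537, mR=-320/201537; mL+mR=40/457 → advance +1; mR−mL=-40/441 → turn -1·90°

0 5/32 1/10 41/320 -9/320 4 -7 E
1 40/441 40/457 17960/201537 -320/201537 5 -7 S
2 20/233 20/157 3900/36581 760/36581 5 -8 W
3 40/281 40/257 10760/72217 480/72217 4 -8 N
4 5/32 1/10 41/320 -9/320 4 -7 E
5 40/441 40/457 17960/201537 -320/201537 5 -7 S
final 5 -8 W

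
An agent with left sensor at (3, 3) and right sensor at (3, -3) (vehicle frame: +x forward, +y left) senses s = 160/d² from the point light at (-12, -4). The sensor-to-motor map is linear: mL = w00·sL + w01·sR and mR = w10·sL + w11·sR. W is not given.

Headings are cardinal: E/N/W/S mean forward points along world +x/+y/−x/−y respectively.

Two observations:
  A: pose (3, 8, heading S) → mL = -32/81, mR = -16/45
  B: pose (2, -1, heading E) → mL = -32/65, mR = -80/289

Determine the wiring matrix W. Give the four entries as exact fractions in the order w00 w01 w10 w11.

obs A: pose=(3,8,S) → sL=32/81, sR=32/45, mL=-32/81, mR=-16/45
obs B: pose=(2,-1,E) → sL=32/65, sR=160/289, mL=-32/65, mR=-80/289
sensor matrix S = [[32/81, 32/45], [32/65, 160/289]]; det S = -999424/7607925
solve [mL_A; mL_B] = S·[w00; w01] and [mR_A; mR_B] = S·[w10; w11]:
  w00 = -1, w01 = 0, w10 = 0, w11 = -1/2

-1 0 0 -1/2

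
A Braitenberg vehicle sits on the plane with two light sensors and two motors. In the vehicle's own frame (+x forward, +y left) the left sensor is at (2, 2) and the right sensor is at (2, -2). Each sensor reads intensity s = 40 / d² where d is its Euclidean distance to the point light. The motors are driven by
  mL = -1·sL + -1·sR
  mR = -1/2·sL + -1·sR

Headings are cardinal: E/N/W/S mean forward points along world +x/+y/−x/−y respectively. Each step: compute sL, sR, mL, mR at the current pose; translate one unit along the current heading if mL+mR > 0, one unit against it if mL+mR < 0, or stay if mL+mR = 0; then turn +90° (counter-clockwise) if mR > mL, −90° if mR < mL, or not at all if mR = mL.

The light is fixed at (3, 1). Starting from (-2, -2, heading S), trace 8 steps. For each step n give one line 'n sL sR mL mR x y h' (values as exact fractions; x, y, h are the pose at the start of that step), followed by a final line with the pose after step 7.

0 20/17 20/37 -1080/629 -710/629 -2 -2 S
1 40/9 8/5 -272/45 -172/45 -2 -1 E
2 5/8 5/2 -25/8 -45/16 -3 -1 N
3 40/89 8/13 -1232/1157 -972/1157 -3 -2 W
4 20/17 20/37 -1080/629 -710/629 -2 -2 S
5 40/9 8/5 -272/45 -172/45 -2 -1 E
6 5/8 5/2 -25/8 -45/16 -3 -1 N
7 40/89 8/13 -1232/1157 -972/1157 -3 -2 W
final -2 -2 S

n=0: pose=(-2,-2,S); sL=20/17, sR=20/37; mL=-1080/629, mR=-710/629; mL+mR=-1790/629 → advance -1; mR−mL=10/17 → turn +1·90°
n=1: pose=(-2,-1,E); sL=40/9, sR=8/5; mL=-272/45, mR=-172/45; mL+mR=-148/15 → advance -1; mR−mL=20/9 → turn +1·90°
n=2: pose=(-3,-1,N); sL=5/8, sR=5/2; mL=-25/8, mR=-45/16; mL+mR=-95/16 → advance -1; mR−mL=5/16 → turn +1·90°
n=3: pose=(-3,-2,W); sL=40/89, sR=8/13; mL=-1232/1157, mR=-972/1157; mL+mR=-2204/1157 → advance -1; mR−mL=20/89 → turn +1·90°
n=4: pose=(-2,-2,S); sL=20/17, sR=20/37; mL=-1080/629, mR=-710/629; mL+mR=-1790/629 → advance -1; mR−mL=10/17 → turn +1·90°
n=5: pose=(-2,-1,E); sL=40/9, sR=8/5; mL=-272/45, mR=-172/45; mL+mR=-148/15 → advance -1; mR−mL=20/9 → turn +1·90°
n=6: pose=(-3,-1,N); sL=5/8, sR=5/2; mL=-25/8, mR=-45/16; mL+mR=-95/16 → advance -1; mR−mL=5/16 → turn +1·90°
n=7: pose=(-3,-2,W); sL=40/89, sR=8/13; mL=-1232/1157, mR=-972/1157; mL+mR=-2204/1157 → advance -1; mR−mL=20/89 → turn +1·90°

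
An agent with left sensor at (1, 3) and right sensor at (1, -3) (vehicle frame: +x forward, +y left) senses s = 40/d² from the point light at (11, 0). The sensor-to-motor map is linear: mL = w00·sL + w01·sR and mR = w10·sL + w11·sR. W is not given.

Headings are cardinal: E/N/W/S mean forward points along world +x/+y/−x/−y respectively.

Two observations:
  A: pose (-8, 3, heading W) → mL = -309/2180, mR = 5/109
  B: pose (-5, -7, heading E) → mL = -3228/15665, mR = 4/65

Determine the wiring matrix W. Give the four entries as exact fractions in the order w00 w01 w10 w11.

obs A: pose=(-8,3,W) → sL=1/10, sR=10/109, mL=-309/2180, mR=5/109
obs B: pose=(-5,-7,E) → sL=40/241, sR=8/65, mL=-3228/15665, mR=4/65
sensor matrix S = [[1/10, 10/109], [40/241, 8/65]]; det S = -24924/8537425
solve [mL_A; mL_B] = S·[w00; w01] and [mR_A; mR_B] = S·[w10; w11]:
  w00 = -1/2, w01 = -1, w10 = 0, w11 = 1/2

-1/2 -1 0 1/2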